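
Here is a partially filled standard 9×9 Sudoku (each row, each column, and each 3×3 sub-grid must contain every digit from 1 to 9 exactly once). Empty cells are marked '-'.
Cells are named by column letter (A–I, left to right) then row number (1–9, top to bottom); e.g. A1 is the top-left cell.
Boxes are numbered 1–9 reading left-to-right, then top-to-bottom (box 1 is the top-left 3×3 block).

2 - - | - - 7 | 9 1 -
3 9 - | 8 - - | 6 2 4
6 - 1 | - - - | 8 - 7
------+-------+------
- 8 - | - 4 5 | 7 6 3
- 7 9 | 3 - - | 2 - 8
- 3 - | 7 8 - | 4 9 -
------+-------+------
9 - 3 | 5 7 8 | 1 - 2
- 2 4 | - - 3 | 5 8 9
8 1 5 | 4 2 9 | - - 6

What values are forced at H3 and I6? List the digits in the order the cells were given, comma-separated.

3,1

For H3:
  Consider where 3 can go in box 3.
  I1 is out (column I already has a 3).
  So the only cell in box 3 that can hold 3 is H3.
  So H3 = 3.
For I6:
  Consider where 1 can go in column I.
  I1 is out (row 1 already has a 1).
  So the only cell in column I that can hold 1 is I6.
  So I6 = 1.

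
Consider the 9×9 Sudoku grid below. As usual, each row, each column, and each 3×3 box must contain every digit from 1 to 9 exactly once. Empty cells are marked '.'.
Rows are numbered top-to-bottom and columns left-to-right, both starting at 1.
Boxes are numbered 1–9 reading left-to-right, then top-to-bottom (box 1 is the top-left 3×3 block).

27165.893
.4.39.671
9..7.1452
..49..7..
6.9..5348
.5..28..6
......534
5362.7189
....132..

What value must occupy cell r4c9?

5

Row 4 already contains {4, 7, 9}.
Column 9 already contains {1, 2, 3, 4, 6, 8, 9}.
Its 3×3 block (box 6) already contains {3, 4, 6, 7, 8}.
The only value from 1–9 not eliminated is 5, so r4c9 = 5.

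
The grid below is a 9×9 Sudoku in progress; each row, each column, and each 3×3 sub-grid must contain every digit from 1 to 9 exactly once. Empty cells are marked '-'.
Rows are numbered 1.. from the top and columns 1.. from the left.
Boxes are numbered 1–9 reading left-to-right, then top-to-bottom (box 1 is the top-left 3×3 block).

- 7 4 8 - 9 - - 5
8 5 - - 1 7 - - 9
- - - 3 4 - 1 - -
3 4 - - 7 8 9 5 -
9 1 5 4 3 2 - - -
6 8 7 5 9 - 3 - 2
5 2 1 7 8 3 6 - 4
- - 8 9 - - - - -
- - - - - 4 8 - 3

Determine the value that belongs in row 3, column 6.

5

Cell row 3, column 6 itself could take any of {5, 6} by direct elimination.
Consider where 5 can go in row 3.
row 3, column 1 is out (column 1 already has a 5).
row 3, column 2 is out (column 2 already has a 5).
row 3, column 3 is out (column 3 already has a 5).
row 3, column 8 is out (column 8 already has a 5).
row 3, column 9 is out (column 9 already has a 5).
So the only cell in row 3 that can hold 5 is row 3, column 6.
Therefore row 3, column 6 = 5.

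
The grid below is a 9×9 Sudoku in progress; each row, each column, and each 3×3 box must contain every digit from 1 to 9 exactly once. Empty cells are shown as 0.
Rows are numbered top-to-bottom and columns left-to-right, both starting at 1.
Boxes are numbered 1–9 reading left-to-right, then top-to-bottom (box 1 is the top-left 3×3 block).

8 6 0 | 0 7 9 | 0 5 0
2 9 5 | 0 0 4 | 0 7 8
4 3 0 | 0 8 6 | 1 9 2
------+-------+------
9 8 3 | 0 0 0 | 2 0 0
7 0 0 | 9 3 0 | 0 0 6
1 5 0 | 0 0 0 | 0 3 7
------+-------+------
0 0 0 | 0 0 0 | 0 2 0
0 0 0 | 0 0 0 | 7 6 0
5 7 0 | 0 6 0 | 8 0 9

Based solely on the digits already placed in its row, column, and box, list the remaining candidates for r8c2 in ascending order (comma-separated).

Row 8 already contains {6, 7}.
Column 2 already contains {3, 5, 6, 7, 8, 9}.
Its 3×3 block (box 7) already contains {5, 7}.
Removing those from 1–9 leaves {1, 2, 4} as the candidates for r8c2.

1,2,4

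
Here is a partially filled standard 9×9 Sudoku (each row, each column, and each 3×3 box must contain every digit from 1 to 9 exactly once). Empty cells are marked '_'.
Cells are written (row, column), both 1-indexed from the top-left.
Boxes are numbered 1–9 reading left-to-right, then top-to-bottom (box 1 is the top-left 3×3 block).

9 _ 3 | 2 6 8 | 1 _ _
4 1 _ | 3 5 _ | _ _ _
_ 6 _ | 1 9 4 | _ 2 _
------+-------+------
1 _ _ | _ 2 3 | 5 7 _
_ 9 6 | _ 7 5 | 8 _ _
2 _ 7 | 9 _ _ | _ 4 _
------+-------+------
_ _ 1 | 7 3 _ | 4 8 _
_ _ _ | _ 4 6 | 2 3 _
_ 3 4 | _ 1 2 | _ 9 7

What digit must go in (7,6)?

9

Row 7 already contains {1, 3, 4, 7, 8}.
Column 6 already contains {2, 3, 4, 5, 6, 8}.
Its 3×3 block (box 8) already contains {1, 2, 3, 4, 6, 7}.
The only value from 1–9 not eliminated is 9, so (7,6) = 9.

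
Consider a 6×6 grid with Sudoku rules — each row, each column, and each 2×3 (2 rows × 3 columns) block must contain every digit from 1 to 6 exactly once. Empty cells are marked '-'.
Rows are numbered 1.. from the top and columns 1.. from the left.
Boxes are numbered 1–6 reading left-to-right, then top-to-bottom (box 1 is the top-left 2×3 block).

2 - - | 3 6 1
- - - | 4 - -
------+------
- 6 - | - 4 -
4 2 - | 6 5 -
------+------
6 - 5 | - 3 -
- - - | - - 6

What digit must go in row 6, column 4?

Cell row 6, column 4 itself could take any of {1, 2, 5} by direct elimination.
Consider where 5 can go in row 6.
row 6, column 1 is out (box 5 already has a 5).
row 6, column 2 is out (box 5 already has a 5).
row 6, column 3 is out (column 3 already has a 5).
row 6, column 5 is out (column 5 already has a 5).
So the only cell in row 6 that can hold 5 is row 6, column 4.
Therefore row 6, column 4 = 5.

5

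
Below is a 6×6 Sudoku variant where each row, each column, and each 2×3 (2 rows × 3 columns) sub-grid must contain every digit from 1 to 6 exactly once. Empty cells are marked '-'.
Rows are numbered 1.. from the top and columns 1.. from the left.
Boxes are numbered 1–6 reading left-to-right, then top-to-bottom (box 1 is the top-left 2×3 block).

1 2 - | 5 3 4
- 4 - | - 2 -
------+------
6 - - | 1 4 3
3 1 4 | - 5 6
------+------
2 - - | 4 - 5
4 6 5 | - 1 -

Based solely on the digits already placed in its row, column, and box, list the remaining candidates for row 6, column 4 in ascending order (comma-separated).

2,3

Row 6 already contains {1, 4, 5, 6}.
Column 4 already contains {1, 4, 5}.
Its 2×3 block (box 6) already contains {1, 4, 5}.
Removing those from 1–6 leaves {2, 3} as the candidates for row 6, column 4.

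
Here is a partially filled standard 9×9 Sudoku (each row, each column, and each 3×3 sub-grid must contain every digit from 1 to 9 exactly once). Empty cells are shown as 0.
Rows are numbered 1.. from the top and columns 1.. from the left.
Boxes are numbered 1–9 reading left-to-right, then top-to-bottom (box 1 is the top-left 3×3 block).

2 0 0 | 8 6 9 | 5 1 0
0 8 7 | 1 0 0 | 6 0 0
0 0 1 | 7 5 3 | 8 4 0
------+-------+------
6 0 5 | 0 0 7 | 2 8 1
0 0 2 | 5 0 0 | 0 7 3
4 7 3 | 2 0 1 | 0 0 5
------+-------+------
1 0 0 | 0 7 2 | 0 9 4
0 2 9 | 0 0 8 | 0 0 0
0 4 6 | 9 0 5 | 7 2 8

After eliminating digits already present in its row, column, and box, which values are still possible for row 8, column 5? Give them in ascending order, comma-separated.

1,3,4

Row 8 already contains {2, 8, 9}.
Column 5 already contains {5, 6, 7}.
Its 3×3 block (box 8) already contains {2, 5, 7, 8, 9}.
Removing those from 1–9 leaves {1, 3, 4} as the candidates for row 8, column 5.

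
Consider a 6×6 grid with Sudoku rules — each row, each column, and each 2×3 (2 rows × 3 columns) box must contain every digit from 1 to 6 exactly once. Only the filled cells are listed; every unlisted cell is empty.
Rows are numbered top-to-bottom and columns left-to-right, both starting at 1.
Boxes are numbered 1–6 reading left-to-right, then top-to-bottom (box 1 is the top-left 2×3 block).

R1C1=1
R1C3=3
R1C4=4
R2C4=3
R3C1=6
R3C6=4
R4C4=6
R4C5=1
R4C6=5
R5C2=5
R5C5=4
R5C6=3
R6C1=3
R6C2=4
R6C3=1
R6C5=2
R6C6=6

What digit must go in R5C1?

2

Row 5 already contains {3, 4, 5}.
Column 1 already contains {1, 3, 6}.
Its 2×3 block (box 5) already contains {1, 3, 4, 5}.
The only value from 1–6 not eliminated is 2, so R5C1 = 2.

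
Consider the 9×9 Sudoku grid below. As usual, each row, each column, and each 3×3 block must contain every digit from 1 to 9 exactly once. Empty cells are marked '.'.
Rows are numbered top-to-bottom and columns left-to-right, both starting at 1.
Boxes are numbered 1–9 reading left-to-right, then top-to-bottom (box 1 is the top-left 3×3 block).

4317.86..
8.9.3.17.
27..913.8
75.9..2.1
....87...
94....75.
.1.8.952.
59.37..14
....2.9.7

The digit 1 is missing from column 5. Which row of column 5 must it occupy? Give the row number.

6

Consider where 1 can go in column 5.
R1C5 is out (row 1 already has a 1).
R4C5 is out (row 4 already has a 1).
R7C5 is out (row 7 already has a 1).
So the only cell in column 5 that can hold 1 is R6C5.
That is row 6.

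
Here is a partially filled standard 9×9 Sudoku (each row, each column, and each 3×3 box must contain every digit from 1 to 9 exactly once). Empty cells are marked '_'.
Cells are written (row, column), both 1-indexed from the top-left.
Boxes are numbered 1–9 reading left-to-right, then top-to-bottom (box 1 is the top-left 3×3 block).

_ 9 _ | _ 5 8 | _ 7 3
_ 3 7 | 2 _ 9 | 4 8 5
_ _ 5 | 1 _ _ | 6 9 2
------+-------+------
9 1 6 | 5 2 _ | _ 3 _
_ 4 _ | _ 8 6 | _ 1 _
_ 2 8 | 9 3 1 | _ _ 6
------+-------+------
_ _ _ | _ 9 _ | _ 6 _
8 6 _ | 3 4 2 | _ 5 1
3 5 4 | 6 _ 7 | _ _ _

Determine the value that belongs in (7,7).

3

Cell (7,7) itself could take any of {2, 3, 7, 8} by direct elimination.
Consider where 3 can go in row 7.
(7,1) is out (column 1 already has a 3). (7,2) is out (column 2 already has a 3). (7,3) is out (box 7 already has a 3). (7,4) is out (column 4 already has a 3). The remaining empty cells in row 7 are similarly blocked.
So the only cell in row 7 that can hold 3 is (7,7).
Therefore (7,7) = 3.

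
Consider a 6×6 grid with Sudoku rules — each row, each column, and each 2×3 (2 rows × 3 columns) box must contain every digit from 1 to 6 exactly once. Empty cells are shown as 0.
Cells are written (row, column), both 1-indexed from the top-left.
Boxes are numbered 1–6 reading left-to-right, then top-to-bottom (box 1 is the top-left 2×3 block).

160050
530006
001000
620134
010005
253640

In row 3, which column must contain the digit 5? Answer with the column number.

4

Consider where 5 can go in row 3.
(3,1) is out (column 1 already has a 5).
(3,2) is out (column 2 already has a 5).
(3,5) is out (column 5 already has a 5).
(3,6) is out (column 6 already has a 5).
So the only cell in row 3 that can hold 5 is (3,4).
That is column 4.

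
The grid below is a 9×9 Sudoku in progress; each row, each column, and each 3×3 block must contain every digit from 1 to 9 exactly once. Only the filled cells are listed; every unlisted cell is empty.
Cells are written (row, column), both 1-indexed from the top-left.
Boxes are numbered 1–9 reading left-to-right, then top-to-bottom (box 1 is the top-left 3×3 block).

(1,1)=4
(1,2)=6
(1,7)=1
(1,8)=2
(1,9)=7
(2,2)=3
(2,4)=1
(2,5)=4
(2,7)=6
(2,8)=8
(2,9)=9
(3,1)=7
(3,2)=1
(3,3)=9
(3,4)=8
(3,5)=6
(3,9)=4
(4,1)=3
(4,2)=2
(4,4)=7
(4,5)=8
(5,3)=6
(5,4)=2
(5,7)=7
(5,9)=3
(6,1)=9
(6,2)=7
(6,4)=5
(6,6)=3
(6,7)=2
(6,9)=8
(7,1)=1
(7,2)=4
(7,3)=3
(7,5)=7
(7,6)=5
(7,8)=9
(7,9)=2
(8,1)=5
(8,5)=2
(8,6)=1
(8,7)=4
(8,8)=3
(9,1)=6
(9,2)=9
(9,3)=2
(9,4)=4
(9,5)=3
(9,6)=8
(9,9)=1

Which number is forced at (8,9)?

6

Row 8 already contains {1, 2, 3, 4, 5}.
Column 9 already contains {1, 2, 3, 4, 7, 8, 9}.
Its 3×3 block (box 9) already contains {1, 2, 3, 4, 9}.
The only value from 1–9 not eliminated is 6, so (8,9) = 6.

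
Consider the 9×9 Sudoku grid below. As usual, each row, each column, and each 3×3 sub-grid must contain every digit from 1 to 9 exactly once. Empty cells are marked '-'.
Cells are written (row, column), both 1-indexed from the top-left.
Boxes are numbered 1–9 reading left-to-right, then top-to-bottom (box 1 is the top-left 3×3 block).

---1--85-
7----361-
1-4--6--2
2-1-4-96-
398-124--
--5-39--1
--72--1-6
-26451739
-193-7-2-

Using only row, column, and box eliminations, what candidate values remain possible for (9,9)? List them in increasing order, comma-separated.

4,5,8

Row 9 already contains {1, 2, 3, 7, 9}.
Column 9 already contains {1, 2, 6, 9}.
Its 3×3 block (box 9) already contains {1, 2, 3, 6, 7, 9}.
Removing those from 1–9 leaves {4, 5, 8} as the candidates for (9,9).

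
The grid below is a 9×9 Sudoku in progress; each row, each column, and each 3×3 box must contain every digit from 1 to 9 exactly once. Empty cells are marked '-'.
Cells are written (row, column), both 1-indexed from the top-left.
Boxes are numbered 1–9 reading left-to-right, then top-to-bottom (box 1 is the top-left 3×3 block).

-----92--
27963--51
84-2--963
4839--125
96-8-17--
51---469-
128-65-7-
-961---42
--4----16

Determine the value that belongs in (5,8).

Row 5 already contains {1, 6, 7, 8, 9}.
Column 8 already contains {1, 2, 4, 5, 6, 7, 9}.
Its 3×3 block (box 6) already contains {1, 2, 5, 6, 7, 9}.
The only value from 1–9 not eliminated is 3, so (5,8) = 3.

3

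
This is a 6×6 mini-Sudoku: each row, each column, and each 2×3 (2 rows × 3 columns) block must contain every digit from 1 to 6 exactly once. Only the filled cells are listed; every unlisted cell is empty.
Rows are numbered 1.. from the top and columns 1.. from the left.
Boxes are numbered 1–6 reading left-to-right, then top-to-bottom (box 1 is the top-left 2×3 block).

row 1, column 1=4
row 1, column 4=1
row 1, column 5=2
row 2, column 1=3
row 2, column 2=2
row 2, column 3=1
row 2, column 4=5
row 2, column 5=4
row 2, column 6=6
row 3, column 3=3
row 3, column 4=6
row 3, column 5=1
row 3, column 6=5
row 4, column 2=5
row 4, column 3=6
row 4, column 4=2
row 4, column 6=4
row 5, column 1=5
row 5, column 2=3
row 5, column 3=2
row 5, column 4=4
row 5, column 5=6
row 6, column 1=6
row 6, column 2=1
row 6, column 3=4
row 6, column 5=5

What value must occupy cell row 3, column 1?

Row 3 already contains {1, 3, 5, 6}.
Column 1 already contains {3, 4, 5, 6}.
Its 2×3 block (box 3) already contains {3, 5, 6}.
The only value from 1–6 not eliminated is 2, so row 3, column 1 = 2.

2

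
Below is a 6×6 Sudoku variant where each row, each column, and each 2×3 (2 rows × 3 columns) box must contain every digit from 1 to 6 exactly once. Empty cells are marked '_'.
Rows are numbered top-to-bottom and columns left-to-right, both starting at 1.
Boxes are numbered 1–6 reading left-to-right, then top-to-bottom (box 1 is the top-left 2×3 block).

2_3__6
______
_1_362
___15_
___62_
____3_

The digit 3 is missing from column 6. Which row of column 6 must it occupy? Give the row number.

2

Consider where 3 can go in column 6.
r4c6 is out (box 4 already has a 3).
r5c6 is out (box 6 already has a 3).
r6c6 is out (row 6 already has a 3).
So the only cell in column 6 that can hold 3 is r2c6.
That is row 2.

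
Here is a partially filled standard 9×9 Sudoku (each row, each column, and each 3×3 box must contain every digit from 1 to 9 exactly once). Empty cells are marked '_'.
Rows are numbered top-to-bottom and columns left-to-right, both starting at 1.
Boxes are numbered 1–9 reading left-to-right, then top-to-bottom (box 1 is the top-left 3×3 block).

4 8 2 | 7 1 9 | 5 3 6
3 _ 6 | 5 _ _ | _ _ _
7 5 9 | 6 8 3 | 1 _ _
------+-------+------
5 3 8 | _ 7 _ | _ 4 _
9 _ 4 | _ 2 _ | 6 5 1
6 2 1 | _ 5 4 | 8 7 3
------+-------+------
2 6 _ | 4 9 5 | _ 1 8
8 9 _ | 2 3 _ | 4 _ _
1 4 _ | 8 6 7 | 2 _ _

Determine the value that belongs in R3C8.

2

Row 3 already contains {1, 3, 5, 6, 7, 8, 9}.
Column 8 already contains {1, 3, 4, 5, 7}.
Its 3×3 block (box 3) already contains {1, 3, 5, 6}.
The only value from 1–9 not eliminated is 2, so R3C8 = 2.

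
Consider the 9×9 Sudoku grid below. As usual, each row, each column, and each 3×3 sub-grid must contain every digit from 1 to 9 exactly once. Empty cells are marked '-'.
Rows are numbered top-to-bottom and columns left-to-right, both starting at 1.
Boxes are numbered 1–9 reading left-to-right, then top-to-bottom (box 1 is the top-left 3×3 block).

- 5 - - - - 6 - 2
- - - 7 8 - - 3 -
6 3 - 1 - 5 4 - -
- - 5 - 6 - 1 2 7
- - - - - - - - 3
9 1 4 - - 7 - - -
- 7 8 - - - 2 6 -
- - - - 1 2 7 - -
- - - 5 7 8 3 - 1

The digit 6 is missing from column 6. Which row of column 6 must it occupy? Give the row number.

2

Consider where 6 can go in column 6.
r1c6 is out (row 1 already has a 6).
r4c6 is out (row 4 already has a 6).
r5c6 is out (box 5 already has a 6).
r7c6 is out (row 7 already has a 6).
So the only cell in column 6 that can hold 6 is r2c6.
That is row 2.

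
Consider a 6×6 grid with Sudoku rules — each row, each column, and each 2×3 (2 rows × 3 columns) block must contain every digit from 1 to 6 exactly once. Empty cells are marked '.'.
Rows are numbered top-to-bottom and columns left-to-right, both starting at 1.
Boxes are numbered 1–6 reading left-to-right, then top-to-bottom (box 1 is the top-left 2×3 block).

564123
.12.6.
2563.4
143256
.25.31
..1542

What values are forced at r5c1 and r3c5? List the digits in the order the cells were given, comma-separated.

4,1

For r5c1:
  Consider where 4 can go in row 5.
  r5c4 is out (box 6 already has a 4).
  So the only cell in row 5 that can hold 4 is r5c1.
  So r5c1 = 4.
For r3c5:
  Row 3 already contains {2, 3, 4, 5, 6}.
  Column 5 already contains {2, 3, 4, 5, 6}.
  Its 2×3 block (box 4) already contains {2, 3, 4, 5, 6}.
  The only value from 1–6 not eliminated is 1, so r3c5 = 1.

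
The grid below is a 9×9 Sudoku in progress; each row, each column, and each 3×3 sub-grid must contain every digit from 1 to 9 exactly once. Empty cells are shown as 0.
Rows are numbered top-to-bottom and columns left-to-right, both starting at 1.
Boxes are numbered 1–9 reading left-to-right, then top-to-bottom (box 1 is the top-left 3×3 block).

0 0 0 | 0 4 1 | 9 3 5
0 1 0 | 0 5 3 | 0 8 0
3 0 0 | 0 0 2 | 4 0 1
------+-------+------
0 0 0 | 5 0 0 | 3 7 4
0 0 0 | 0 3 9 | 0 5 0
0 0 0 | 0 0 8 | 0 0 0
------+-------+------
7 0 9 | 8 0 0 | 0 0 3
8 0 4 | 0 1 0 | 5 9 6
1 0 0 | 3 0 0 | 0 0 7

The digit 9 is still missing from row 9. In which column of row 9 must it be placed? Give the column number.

Consider where 9 can go in row 9.
r9c2 is out (box 7 already has a 9).
r9c3 is out (column 3 already has a 9).
r9c6 is out (column 6 already has a 9).
r9c7 is out (column 7 already has a 9).
r9c8 is out (column 8 already has a 9).
So the only cell in row 9 that can hold 9 is r9c5.
That is column 5.

5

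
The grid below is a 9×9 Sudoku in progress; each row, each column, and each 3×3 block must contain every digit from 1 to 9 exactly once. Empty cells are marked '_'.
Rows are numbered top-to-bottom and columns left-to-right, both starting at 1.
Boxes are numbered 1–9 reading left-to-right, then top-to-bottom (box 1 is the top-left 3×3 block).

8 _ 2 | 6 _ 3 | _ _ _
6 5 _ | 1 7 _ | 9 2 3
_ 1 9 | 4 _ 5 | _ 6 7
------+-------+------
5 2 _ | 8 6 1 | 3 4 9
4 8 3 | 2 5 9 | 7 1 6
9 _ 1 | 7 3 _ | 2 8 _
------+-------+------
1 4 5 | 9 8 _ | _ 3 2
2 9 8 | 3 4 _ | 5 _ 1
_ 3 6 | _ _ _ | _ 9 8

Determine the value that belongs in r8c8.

Row 8 already contains {1, 2, 3, 4, 5, 8, 9}.
Column 8 already contains {1, 2, 3, 4, 6, 8, 9}.
Its 3×3 block (box 9) already contains {1, 2, 3, 5, 8, 9}.
The only value from 1–9 not eliminated is 7, so r8c8 = 7.

7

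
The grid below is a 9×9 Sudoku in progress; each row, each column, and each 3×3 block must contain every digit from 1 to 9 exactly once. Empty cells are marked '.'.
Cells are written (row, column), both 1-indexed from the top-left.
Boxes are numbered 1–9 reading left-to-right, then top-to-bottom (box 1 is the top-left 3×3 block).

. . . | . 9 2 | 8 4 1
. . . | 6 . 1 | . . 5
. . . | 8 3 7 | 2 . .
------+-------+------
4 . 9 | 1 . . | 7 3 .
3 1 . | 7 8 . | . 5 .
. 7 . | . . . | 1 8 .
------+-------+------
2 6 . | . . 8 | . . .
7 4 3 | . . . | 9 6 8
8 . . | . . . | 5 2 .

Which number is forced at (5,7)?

6

Cell (5,7) itself could take any of {4, 6} by direct elimination.
Consider where 6 can go in column 7.
(2,7) is out (row 2 already has a 6).
(7,7) is out (row 7 already has a 6).
So the only cell in column 7 that can hold 6 is (5,7).
Therefore (5,7) = 6.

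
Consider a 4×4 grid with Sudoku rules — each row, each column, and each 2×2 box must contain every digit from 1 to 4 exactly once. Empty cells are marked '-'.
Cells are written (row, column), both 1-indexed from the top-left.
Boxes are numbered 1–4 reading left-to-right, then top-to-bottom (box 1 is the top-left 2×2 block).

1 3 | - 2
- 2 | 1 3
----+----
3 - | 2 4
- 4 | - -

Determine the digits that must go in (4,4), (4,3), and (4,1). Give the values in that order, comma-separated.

For (4,4):
  Row 4 already contains {4}.
  Column 4 already contains {2, 3, 4}.
  Its 2×2 block (box 4) already contains {2, 4}.
  The only value from 1–4 not eliminated is 1, so (4,4) = 1.
For (4,3):
  Row 4 already contains {4}.
  Column 3 already contains {1, 2}.
  Its 2×2 block (box 4) already contains {2, 4}.
  The only value from 1–4 not eliminated is 3, so (4,3) = 3.
For (4,1):
  Row 4 already contains {4}.
  Column 1 already contains {1, 3}.
  Its 2×2 block (box 3) already contains {3, 4}.
  The only value from 1–4 not eliminated is 2, so (4,1) = 2.

1,3,2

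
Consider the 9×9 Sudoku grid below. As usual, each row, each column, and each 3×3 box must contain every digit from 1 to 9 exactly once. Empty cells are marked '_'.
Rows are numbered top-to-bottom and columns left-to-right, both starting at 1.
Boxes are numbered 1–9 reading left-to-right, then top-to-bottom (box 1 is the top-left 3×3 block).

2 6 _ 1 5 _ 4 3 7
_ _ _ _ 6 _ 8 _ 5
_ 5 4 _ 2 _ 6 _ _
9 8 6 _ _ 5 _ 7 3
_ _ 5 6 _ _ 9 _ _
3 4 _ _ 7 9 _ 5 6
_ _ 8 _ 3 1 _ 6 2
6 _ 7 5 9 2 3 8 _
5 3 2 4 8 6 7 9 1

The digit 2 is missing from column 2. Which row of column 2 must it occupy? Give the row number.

5

Consider where 2 can go in column 2.
R2C2 is out (box 1 already has a 2).
R7C2 is out (row 7 already has a 2).
R8C2 is out (row 8 already has a 2).
So the only cell in column 2 that can hold 2 is R5C2.
That is row 5.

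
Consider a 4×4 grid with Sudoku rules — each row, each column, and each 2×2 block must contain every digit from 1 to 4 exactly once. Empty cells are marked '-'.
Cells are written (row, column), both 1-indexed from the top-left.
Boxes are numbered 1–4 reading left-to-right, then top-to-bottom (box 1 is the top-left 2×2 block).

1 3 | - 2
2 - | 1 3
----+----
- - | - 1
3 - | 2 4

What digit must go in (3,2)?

Cell (3,2) itself could take any of {2, 4} by direct elimination.
Consider where 2 can go in row 3.
(3,1) is out (column 1 already has a 2).
(3,3) is out (column 3 already has a 2).
So the only cell in row 3 that can hold 2 is (3,2).
Therefore (3,2) = 2.

2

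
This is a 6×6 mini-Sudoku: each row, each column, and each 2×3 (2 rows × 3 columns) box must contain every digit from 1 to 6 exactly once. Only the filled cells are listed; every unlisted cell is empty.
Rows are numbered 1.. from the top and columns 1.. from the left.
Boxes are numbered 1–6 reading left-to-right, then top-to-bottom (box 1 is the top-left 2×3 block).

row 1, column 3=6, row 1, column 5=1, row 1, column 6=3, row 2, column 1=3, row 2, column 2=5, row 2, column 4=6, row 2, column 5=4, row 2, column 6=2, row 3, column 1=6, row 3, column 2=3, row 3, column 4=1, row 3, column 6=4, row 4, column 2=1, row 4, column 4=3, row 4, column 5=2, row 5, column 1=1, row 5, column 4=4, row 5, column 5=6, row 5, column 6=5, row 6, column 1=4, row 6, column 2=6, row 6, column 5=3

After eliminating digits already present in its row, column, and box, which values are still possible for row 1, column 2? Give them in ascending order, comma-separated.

2,4

Row 1 already contains {1, 3, 6}.
Column 2 already contains {1, 3, 5, 6}.
Its 2×3 block (box 1) already contains {3, 5, 6}.
Removing those from 1–6 leaves {2, 4} as the candidates for row 1, column 2.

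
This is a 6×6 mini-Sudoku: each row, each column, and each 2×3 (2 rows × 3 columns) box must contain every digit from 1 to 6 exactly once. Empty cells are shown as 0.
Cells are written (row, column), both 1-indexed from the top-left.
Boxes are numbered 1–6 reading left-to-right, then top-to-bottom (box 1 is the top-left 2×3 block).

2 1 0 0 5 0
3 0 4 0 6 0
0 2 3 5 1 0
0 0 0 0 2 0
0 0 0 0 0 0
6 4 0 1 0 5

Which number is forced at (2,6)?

1

Cell (2,6) itself could take any of {1, 2} by direct elimination.
Consider where 1 can go in box 2.
(1,4) is out (row 1 already has a 1).
(1,6) is out (row 1 already has a 1).
(2,4) is out (column 4 already has a 1).
So the only cell in box 2 that can hold 1 is (2,6).
Therefore (2,6) = 1.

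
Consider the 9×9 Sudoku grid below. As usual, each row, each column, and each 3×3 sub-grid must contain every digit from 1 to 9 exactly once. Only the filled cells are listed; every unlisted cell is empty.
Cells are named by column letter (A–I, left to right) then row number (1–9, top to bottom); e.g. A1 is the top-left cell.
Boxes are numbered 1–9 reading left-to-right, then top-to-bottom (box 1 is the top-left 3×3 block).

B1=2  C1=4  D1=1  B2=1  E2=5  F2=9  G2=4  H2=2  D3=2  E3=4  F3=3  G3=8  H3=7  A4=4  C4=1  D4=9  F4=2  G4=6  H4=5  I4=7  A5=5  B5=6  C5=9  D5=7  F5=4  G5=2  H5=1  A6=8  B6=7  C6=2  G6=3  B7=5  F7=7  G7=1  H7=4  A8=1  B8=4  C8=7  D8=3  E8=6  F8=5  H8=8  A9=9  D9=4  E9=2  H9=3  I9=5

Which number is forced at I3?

1

Cell I3 itself could take any of {1, 6, 9} by direct elimination.
Consider where 1 can go in column I.
I1 is out (row 1 already has a 1). I2 is out (row 2 already has a 1). I5 is out (row 5 already has a 1). I6 is out (box 6 already has a 1). The remaining empty cells in column I are similarly blocked.
So the only cell in column I that can hold 1 is I3.
Therefore I3 = 1.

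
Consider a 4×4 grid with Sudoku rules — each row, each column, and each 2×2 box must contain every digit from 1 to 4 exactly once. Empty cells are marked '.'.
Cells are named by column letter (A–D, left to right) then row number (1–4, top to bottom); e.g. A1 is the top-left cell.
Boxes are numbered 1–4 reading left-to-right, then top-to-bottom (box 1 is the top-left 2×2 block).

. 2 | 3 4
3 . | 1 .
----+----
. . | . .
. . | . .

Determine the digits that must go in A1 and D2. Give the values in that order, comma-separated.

1,2

For A1:
  Row 1 already contains {2, 3, 4}.
  Column A already contains {3}.
  Its 2×2 block (box 1) already contains {2, 3}.
  The only value from 1–4 not eliminated is 1, so A1 = 1.
For D2:
  Row 2 already contains {1, 3}.
  Column D already contains {4}.
  Its 2×2 block (box 2) already contains {1, 3, 4}.
  The only value from 1–4 not eliminated is 2, so D2 = 2.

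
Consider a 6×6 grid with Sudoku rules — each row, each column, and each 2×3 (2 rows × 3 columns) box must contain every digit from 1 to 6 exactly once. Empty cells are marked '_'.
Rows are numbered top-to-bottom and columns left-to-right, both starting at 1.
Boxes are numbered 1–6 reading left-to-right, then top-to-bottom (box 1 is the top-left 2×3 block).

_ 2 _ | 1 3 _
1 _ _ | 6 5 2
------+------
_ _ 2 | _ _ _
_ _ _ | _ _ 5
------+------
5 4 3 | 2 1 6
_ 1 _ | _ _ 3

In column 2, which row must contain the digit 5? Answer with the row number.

3

Consider where 5 can go in column 2.
r2c2 is out (row 2 already has a 5).
r4c2 is out (row 4 already has a 5).
So the only cell in column 2 that can hold 5 is r3c2.
That is row 3.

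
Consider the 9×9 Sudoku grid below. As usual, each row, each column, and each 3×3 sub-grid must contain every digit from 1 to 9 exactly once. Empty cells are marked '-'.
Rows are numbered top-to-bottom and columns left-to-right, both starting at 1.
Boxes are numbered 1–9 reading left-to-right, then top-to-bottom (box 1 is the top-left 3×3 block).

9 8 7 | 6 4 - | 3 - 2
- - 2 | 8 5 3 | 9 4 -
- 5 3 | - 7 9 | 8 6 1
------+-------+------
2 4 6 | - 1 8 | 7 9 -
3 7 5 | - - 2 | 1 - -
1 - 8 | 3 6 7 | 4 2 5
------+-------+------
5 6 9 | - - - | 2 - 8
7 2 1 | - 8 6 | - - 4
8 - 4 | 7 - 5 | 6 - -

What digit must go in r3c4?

2

Row 3 already contains {1, 3, 5, 6, 7, 8, 9}.
Column 4 already contains {3, 6, 7, 8}.
Its 3×3 block (box 2) already contains {3, 4, 5, 6, 7, 8, 9}.
The only value from 1–9 not eliminated is 2, so r3c4 = 2.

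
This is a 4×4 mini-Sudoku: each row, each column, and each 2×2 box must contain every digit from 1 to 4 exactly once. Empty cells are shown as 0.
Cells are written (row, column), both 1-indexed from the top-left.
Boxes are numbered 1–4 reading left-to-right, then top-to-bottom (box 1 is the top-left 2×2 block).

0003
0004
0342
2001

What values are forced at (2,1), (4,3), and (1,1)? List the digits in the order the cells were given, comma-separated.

3,3,4

For (2,1):
  Consider where 3 can go in column 1.
  (1,1) is out (row 1 already has a 3).
  (3,1) is out (row 3 already has a 3).
  So the only cell in column 1 that can hold 3 is (2,1).
  So (2,1) = 3.
For (4,3):
  Row 4 already contains {1, 2}.
  Column 3 already contains {4}.
  Its 2×2 block (box 4) already contains {1, 2, 4}.
  The only value from 1–4 not eliminated is 3, so (4,3) = 3.
For (1,1):
  Consider where 4 can go in column 1.
  (2,1) is out (row 2 already has a 4).
  (3,1) is out (row 3 already has a 4).
  So the only cell in column 1 that can hold 4 is (1,1).
  So (1,1) = 4.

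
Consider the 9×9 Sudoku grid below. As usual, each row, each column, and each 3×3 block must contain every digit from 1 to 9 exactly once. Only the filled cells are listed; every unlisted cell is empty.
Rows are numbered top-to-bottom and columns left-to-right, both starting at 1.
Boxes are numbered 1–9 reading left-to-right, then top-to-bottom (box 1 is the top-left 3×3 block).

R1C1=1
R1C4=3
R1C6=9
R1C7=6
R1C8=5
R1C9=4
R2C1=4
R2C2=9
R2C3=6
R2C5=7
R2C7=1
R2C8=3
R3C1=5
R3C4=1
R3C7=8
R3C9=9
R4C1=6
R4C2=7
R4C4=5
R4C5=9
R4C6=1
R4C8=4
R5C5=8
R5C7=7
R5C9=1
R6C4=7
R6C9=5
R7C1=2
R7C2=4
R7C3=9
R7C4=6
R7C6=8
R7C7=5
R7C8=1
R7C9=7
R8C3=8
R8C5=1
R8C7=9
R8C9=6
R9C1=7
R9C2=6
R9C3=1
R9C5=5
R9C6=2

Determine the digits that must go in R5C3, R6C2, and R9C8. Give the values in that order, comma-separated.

For R5C3:
  Consider where 5 can go in column 3.
  R1C3 is out (row 1 already has a 5).
  R3C3 is out (row 3 already has a 5).
  R4C3 is out (row 4 already has a 5).
  R6C3 is out (row 6 already has a 5).
  So the only cell in column 3 that can hold 5 is R5C3.
  So R5C3 = 5.
For R6C2:
  Consider where 1 can go in column 2.
  R1C2 is out (row 1 already has a 1).
  R3C2 is out (row 3 already has a 1).
  R5C2 is out (row 5 already has a 1).
  R8C2 is out (row 8 already has a 1).
  So the only cell in column 2 that can hold 1 is R6C2.
  So R6C2 = 1.
For R9C8:
  Row 9 already contains {1, 2, 5, 6, 7}.
  Column 8 already contains {1, 3, 4, 5}.
  Its 3×3 block (box 9) already contains {1, 5, 6, 7, 9}.
  The only value from 1–9 not eliminated is 8, so R9C8 = 8.

5,1,8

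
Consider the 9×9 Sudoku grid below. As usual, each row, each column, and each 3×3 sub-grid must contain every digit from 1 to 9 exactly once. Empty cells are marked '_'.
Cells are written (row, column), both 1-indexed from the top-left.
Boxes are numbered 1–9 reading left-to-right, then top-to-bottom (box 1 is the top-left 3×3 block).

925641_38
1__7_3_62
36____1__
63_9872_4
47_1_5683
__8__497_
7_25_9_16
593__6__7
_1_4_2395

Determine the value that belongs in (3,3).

7

Cell (3,3) itself could take any of {4, 7} by direct elimination.
Consider where 7 can go in row 3.
(3,4) is out (column 4 already has a 7).
(3,5) is out (box 2 already has a 7).
(3,6) is out (column 6 already has a 7).
(3,8) is out (column 8 already has a 7).
(3,9) is out (column 9 already has a 7).
So the only cell in row 3 that can hold 7 is (3,3).
Therefore (3,3) = 7.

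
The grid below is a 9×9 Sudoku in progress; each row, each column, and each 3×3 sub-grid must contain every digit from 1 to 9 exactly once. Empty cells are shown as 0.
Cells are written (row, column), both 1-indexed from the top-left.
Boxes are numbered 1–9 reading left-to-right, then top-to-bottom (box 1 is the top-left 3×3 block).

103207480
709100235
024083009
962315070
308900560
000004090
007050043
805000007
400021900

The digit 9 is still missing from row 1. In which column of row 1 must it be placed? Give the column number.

Consider where 9 can go in row 1.
(1,2) is out (box 1 already has a 9).
(1,9) is out (column 9 already has a 9).
So the only cell in row 1 that can hold 9 is (1,5).
That is column 5.

5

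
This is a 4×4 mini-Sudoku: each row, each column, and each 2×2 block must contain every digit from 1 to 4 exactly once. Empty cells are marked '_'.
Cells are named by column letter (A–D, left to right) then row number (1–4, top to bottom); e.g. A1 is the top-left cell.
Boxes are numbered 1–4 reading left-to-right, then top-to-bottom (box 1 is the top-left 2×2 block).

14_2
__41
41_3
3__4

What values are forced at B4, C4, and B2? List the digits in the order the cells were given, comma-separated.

For B4:
  Row 4 already contains {3, 4}.
  Column B already contains {1, 4}.
  Its 2×2 block (box 3) already contains {1, 3, 4}.
  The only value from 1–4 not eliminated is 2, so B4 = 2.
For C4:
  Consider where 1 can go in column C.
  C1 is out (row 1 already has a 1).
  C3 is out (row 3 already has a 1).
  So the only cell in column C that can hold 1 is C4.
  So C4 = 1.
For B2:
  Consider where 3 can go in row 2.
  A2 is out (column A already has a 3).
  So the only cell in row 2 that can hold 3 is B2.
  So B2 = 3.

2,1,3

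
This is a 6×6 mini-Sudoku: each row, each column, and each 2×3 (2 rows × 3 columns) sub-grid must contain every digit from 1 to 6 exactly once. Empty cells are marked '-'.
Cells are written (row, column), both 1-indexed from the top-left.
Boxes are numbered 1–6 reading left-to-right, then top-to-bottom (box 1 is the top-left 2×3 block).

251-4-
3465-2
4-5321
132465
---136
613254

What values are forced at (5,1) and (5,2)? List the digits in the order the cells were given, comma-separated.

For (5,1):
  Row 5 already contains {1, 3, 6}.
  Column 1 already contains {1, 2, 3, 4, 6}.
  Its 2×3 block (box 5) already contains {1, 3, 6}.
  The only value from 1–6 not eliminated is 5, so (5,1) = 5.
For (5,2):
  Row 5 already contains {1, 3, 6}.
  Column 2 already contains {1, 3, 4, 5}.
  Its 2×3 block (box 5) already contains {1, 3, 6}.
  The only value from 1–6 not eliminated is 2, so (5,2) = 2.

5,2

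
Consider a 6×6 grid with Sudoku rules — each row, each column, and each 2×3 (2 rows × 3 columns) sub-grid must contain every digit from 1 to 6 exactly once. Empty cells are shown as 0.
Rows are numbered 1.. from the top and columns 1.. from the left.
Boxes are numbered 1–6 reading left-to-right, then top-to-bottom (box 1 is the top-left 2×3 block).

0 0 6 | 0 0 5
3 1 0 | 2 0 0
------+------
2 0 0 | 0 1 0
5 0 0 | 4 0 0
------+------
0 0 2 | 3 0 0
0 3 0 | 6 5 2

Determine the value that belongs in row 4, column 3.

Cell row 4, column 3 itself could take any of {1, 3} by direct elimination.
Consider where 1 can go in row 4.
row 4, column 2 is out (column 2 already has a 1).
row 4, column 5 is out (column 5 already has a 1).
row 4, column 6 is out (box 4 already has a 1).
So the only cell in row 4 that can hold 1 is row 4, column 3.
Therefore row 4, column 3 = 1.

1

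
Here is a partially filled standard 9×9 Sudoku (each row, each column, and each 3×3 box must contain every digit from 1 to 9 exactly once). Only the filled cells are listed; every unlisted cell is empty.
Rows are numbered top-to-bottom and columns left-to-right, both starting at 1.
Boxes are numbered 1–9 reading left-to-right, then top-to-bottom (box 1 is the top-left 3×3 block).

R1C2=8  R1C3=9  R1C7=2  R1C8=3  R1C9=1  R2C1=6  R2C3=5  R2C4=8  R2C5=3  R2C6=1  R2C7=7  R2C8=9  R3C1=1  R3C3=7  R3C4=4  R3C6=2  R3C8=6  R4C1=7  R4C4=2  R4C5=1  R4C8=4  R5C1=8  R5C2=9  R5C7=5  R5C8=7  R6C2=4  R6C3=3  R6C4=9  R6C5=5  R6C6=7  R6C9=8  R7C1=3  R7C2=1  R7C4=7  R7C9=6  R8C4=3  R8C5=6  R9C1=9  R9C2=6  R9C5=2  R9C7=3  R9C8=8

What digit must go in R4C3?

Row 4 already contains {1, 2, 4, 7}.
Column 3 already contains {3, 5, 7, 9}.
Its 3×3 block (box 4) already contains {3, 4, 7, 8, 9}.
The only value from 1–9 not eliminated is 6, so R4C3 = 6.

6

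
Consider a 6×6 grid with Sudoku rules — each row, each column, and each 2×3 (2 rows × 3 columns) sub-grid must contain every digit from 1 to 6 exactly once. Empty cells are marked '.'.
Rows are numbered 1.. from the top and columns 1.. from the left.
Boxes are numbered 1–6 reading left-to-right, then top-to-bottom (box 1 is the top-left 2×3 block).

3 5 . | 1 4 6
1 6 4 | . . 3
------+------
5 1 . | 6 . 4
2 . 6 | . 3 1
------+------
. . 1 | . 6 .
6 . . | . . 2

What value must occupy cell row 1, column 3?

2

Row 1 already contains {1, 3, 4, 5, 6}.
Column 3 already contains {1, 4, 6}.
Its 2×3 block (box 1) already contains {1, 3, 4, 5, 6}.
The only value from 1–6 not eliminated is 2, so row 1, column 3 = 2.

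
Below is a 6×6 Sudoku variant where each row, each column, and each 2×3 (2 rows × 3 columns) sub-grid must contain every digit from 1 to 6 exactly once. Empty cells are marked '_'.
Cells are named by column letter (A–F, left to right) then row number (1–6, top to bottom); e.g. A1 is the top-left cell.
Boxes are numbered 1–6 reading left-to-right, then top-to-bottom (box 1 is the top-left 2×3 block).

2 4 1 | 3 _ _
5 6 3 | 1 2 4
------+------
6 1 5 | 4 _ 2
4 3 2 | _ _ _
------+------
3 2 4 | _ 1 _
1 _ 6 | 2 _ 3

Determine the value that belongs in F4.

1

Cell F4 itself could take any of {1, 5, 6} by direct elimination.
Consider where 1 can go in box 4.
E3 is out (row 3 already has a 1).
D4 is out (column D already has a 1).
E4 is out (column E already has a 1).
So the only cell in box 4 that can hold 1 is F4.
Therefore F4 = 1.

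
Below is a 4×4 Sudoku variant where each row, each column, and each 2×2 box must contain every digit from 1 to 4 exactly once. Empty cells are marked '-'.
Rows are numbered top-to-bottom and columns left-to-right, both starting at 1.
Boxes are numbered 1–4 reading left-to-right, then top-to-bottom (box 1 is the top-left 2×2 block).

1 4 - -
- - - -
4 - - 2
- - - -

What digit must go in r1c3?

Cell r1c3 itself could take any of {2, 3} by direct elimination.
Consider where 2 can go in row 1.
r1c4 is out (column 4 already has a 2).
So the only cell in row 1 that can hold 2 is r1c3.
Therefore r1c3 = 2.

2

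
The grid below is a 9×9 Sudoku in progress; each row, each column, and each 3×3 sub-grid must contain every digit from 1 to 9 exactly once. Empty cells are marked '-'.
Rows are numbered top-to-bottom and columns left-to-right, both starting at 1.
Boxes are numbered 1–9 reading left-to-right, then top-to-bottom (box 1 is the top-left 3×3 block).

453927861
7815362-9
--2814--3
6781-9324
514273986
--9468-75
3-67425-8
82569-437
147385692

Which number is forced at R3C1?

Row 3 already contains {1, 2, 3, 4, 8}.
Column 1 already contains {1, 3, 4, 5, 6, 7, 8}.
Its 3×3 block (box 1) already contains {1, 2, 3, 4, 5, 7, 8}.
The only value from 1–9 not eliminated is 9, so R3C1 = 9.

9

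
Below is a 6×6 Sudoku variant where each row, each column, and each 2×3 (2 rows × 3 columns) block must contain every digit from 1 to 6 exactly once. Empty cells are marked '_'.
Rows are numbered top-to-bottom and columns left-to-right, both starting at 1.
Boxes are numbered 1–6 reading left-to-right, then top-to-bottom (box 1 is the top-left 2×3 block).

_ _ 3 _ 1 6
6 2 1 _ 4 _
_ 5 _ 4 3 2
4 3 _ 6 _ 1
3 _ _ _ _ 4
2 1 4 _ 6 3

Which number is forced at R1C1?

5

Row 1 already contains {1, 3, 6}.
Column 1 already contains {2, 3, 4, 6}.
Its 2×3 block (box 1) already contains {1, 2, 3, 6}.
The only value from 1–6 not eliminated is 5, so R1C1 = 5.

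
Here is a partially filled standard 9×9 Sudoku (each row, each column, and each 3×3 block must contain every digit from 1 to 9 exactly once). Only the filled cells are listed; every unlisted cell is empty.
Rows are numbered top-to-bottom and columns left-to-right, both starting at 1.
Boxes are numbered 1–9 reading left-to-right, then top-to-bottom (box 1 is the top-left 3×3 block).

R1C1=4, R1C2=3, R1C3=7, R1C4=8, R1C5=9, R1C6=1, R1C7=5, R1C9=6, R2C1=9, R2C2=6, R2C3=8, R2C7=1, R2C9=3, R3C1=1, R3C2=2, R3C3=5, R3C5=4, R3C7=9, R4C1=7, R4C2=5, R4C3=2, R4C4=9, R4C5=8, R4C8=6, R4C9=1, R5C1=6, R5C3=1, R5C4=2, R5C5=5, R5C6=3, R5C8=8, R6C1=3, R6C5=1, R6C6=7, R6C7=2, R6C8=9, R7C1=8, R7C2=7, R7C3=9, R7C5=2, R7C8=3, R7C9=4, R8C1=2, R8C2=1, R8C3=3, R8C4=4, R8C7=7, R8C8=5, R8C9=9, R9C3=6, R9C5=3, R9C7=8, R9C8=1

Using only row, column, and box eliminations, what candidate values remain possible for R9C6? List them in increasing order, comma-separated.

Row 9 already contains {1, 3, 6, 8}.
Column 6 already contains {1, 3, 7}.
Its 3×3 block (box 8) already contains {2, 3, 4}.
Removing those from 1–9 leaves {5, 9} as the candidates for R9C6.

5,9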